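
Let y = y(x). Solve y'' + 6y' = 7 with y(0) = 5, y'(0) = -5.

y = 143/36 + 7*x/6 + 37*exp(-6*x)/36

Characteristic equation r² + 6r = 0 factors as (r + 6)r = 0, so r = -6, 0.
Hence y_h = C1*exp(-6*x) + C2.
Since 1 solves the homogeneous equation (r = 0 is a root of multiplicity 1), multiply the trial by x. Try y_p = A*x. Substituting into the equation and dividing by 1 gives A = 7/6, so y_p = 7*x/6.
General solution: y = C2 + 7*x/6 + C1*exp(-6*x).
Apply the initial conditions: y(0) = C1 + C2 = 5 and y'(0) = 7/6 - 6*C1 = -5. Solving gives C1 = 37/36, C2 = 143/36.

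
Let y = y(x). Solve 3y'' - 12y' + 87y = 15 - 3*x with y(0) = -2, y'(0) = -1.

Divide through by 3: y'' - 4y' + 29y = 5 - x.
Characteristic equation r² - 4r + 29 = 0 has discriminant (-4)² - 4·(29) = -100 < 0, so r = 2 ± 5i.
Hence y_h = C1*cos(5*x)*exp(2*x) + C2*exp(2*x)*sin(5*x).
For the particular solution try y_p = A0 + A1*x. Substituting and matching coefficients of each power of x gives A0 = 141/841, A1 = -1/29, so y_p = 141/841 - x/29.
General solution: y = 141/841 - x/29 + C1*cos(5*x)*exp(2*x) + C2*exp(2*x)*sin(5*x).
Apply the initial conditions: y(0) = 141/841 + C1 = -2 and y'(0) = -1/29 + 2*C1 + 5*C2 = -1. Solving gives C1 = -1823/841, C2 = 2834/4205.

y = 141/841 - x/29 - 1823*cos(5*x)*exp(2*x)/841 + 2834*exp(2*x)*sin(5*x)/4205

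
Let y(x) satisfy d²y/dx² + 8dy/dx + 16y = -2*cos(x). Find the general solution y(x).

Characteristic equation r² + 8r + 16 = 0 has discriminant (8)² - 4·(16) = 0, so r = -4 is a repeated root.
Hence y_h = (C1 + C2*x)*exp(-4*x).
Try y_p = A*cos(x) + B*sin(x). Substituting and equating the coefficients of cos(x) and sin(x) gives A = -30/289, B = -16/289, so y_p = -30*cos(x)/289 - 16*sin(x)/289.

y = -30*cos(x)/289 - 16*sin(x)/289 + C1*exp(-4*x) + C2*x*exp(-4*x)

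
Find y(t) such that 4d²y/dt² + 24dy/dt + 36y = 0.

Divide through by 4: y'' + 6y' + 9y = 0.
Characteristic equation r² + 6r + 9 = 0 has discriminant (6)² - 4·(9) = 0, so r = -3 is a repeated root.
Hence y_h = (C1 + C2*t)*exp(-3*t).

y = C1*exp(-3*t) + C2*t*exp(-3*t)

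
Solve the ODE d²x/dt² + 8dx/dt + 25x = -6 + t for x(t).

Characteristic equation r² + 8r + 25 = 0 has discriminant (8)² - 4·(25) = -36 < 0, so r = -4 ± 3i.
Hence x_h = C1*cos(3*t)*exp(-4*t) + C2*exp(-4*t)*sin(3*t).
For the particular solution try x_p = A0 + A1*t. Substituting and matching coefficients of each power of t gives A0 = -158/625, A1 = 1/25, so x_p = -158/625 + t/25.

x = -158/625 + t/25 + C1*cos(3*t)*exp(-4*t) + C2*exp(-4*t)*sin(3*t)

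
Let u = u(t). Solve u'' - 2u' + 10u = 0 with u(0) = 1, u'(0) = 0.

u = cos(3*t)*exp(t) - exp(t)*sin(3*t)/3

Characteristic equation r² - 2r + 10 = 0 has discriminant (-2)² - 4·(10) = -36 < 0, so r = 1 ± 3i.
Hence u_h = C1*cos(3*t)*exp(t) + C2*exp(t)*sin(3*t).
Apply the initial conditions: u(0) = C1 = 1 and u'(0) = C1 + 3*C2 = 0. Solving gives C1 = 1, C2 = -1/3.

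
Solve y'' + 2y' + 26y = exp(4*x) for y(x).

y = exp(4*x)/50 + C1*cos(5*x)*exp(-x) + C2*exp(-x)*sin(5*x)

Characteristic equation r² + 2r + 26 = 0 has discriminant (2)² - 4·(26) = -100 < 0, so r = -1 ± 5i.
Hence y_h = C1*cos(5*x)*exp(-x) + C2*exp(-x)*sin(5*x).
Try y_p = A*exp(4*x). Substituting into the equation and dividing by exp(4*x) gives A = 1/50, so y_p = exp(4*x)/50.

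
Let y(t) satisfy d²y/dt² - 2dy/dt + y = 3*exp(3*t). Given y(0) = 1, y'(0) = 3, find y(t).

y = exp(t)/4 + 3*exp(3*t)/4 + t*exp(t)/2

Characteristic equation r² - 2r + 1 = 0 has discriminant (-2)² - 4·(1) = 0, so r = 1 is a repeated root.
Hence y_h = (C1 + C2*t)*exp(t).
Try y_p = A*exp(3*t). Substituting into the equation and dividing by exp(3*t) gives A = 3/4, so y_p = 3*exp(3*t)/4.
General solution: y = 3*exp(3*t)/4 + C1*exp(t) + C2*t*exp(t).
Apply the initial conditions: y(0) = 3/4 + C1 = 1 and y'(0) = 9/4 + C1 + C2 = 3. Solving gives C1 = 1/4, C2 = 1/2.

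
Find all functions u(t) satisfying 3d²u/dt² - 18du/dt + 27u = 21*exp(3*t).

Divide through by 3: u'' - 6u' + 9u = 7*exp(3*t).
Characteristic equation r² - 6r + 9 = 0 has discriminant (-6)² - 4·(9) = 0, so r = 3 is a repeated root.
Hence u_h = (C1 + C2*t)*exp(3*t).
Since exp(3*t) solves the homogeneous equation (r = 3 is a root of multiplicity 2), multiply the trial by t^2. Try u_p = A*t^2*exp(3*t). Substituting into the equation and dividing by exp(3*t) gives A = 7/2, so u_p = 7*t^2*exp(3*t)/2.

u = C1*exp(3*t) + 7*t**2*exp(3*t)/2 + C2*t*exp(3*t)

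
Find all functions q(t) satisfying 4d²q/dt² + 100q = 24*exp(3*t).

q = 3*exp(3*t)/17 + C1*cos(5*t) + C2*sin(5*t)

Divide through by 4: q'' + 25q = 6*exp(3*t).
Characteristic equation r² + 25 = 0 has discriminant (0)² - 4·(25) = -100 < 0, so r = ± 5i.
Hence q_h = C1*cos(5*t) + C2*sin(5*t).
Try q_p = A*exp(3*t). Substituting into the equation and dividing by exp(3*t) gives A = 3/17, so q_p = 3*exp(3*t)/17.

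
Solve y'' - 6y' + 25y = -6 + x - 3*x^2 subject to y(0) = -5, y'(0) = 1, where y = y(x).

Characteristic equation r² - 6r + 25 = 0 has discriminant (-6)² - 4·(25) = -64 < 0, so r = 3 ± 4i.
Hence y_h = C1*cos(4*x)*exp(3*x) + C2*exp(3*x)*sin(4*x).
For the particular solution try y_p = A0 + A1*x + A2*x^2. Substituting and matching coefficients of each power of x gives A0 = -3666/15625, A1 = -11/625, A2 = -3/25, so y_p = -3666/15625 - 11*x/625 - 3*x^2/25.
General solution: y = -3666/15625 - 11*x/625 - 3*x^2/25 + C1*cos(4*x)*exp(3*x) + C2*exp(3*x)*sin(4*x).
Apply the initial conditions: y(0) = -3666/15625 + C1 = -5 and y'(0) = -11/625 + 3*C1 + 4*C2 = 1. Solving gives C1 = -74459/15625, C2 = 239277/62500.

y = -3666/15625 - 11*x/625 - 3*x**2/25 - 74459*cos(4*x)*exp(3*x)/15625 + 239277*exp(3*x)*sin(4*x)/62500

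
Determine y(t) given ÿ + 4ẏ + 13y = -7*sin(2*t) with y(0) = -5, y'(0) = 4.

y = -63*sin(2*t)/145 + 56*cos(2*t)/145 - 856*exp(-2*t)*sin(3*t)/435 - 781*cos(3*t)*exp(-2*t)/145

Characteristic equation r² + 4r + 13 = 0 has discriminant (4)² - 4·(13) = -36 < 0, so r = -2 ± 3i.
Hence y_h = C1*cos(3*t)*exp(-2*t) + C2*exp(-2*t)*sin(3*t).
Try y_p = A*cos(2*t) + B*sin(2*t). Substituting and equating the coefficients of cos(2t) and sin(2t) gives A = 56/145, B = -63/145, so y_p = -63*sin(2*t)/145 + 56*cos(2*t)/145.
General solution: y = -63*sin(2*t)/145 + 56*cos(2*t)/145 + C1*cos(3*t)*exp(-2*t) + C2*exp(-2*t)*sin(3*t).
Apply the initial conditions: y(0) = 56/145 + C1 = -5 and y'(0) = -126/145 - 2*C1 + 3*C2 = 4. Solving gives C1 = -781/145, C2 = -856/435.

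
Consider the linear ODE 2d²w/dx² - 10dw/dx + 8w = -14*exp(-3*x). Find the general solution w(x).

w = -exp(-3*x)/4 + C1*exp(x) + C2*exp(4*x)

Divide through by 2: w'' - 5w' + 4w = -7*exp(-3*x).
Characteristic equation r² - 5r + 4 = 0 factors as (r - 1)(r - 4) = 0, so r = 1, 4.
Hence w_h = C1*exp(x) + C2*exp(4*x).
Try w_p = A*exp(-3*x). Substituting into the equation and dividing by exp(-3*x) gives A = -1/4, so w_p = -exp(-3*x)/4.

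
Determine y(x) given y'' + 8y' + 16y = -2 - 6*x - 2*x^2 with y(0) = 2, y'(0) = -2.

Characteristic equation r² + 8r + 16 = 0 has discriminant (8)² - 4·(16) = 0, so r = -4 is a repeated root.
Hence y_h = (C1 + C2*x)*exp(-4*x).
For the particular solution try y_p = A0 + A1*x + A2*x^2. Substituting and matching coefficients of each power of x gives A0 = 1/64, A1 = -1/4, A2 = -1/8, so y_p = 1/64 - x/4 - x^2/8.
General solution: y = 1/64 - x/4 - x^2/8 + C1*exp(-4*x) + C2*x*exp(-4*x).
Apply the initial conditions: y(0) = 1/64 + C1 = 2 and y'(0) = -1/4 + C2 - 4*C1 = -2. Solving gives C1 = 127/64, C2 = 99/16.

y = 1/64 - x/4 - x**2/8 + 127*exp(-4*x)/64 + 99*x*exp(-4*x)/16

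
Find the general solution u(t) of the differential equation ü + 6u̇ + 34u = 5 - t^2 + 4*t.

Characteristic equation r² + 6r + 34 = 0 has discriminant (6)² - 4·(34) = -100 < 0, so r = -3 ± 5i.
Hence u_h = C1*cos(5*t)*exp(-3*t) + C2*exp(-3*t)*sin(5*t).
For the particular solution try u_p = A0 + A1*t + A2*t^2. Substituting and matching coefficients of each power of t gives A0 = 620/4913, A1 = 37/289, A2 = -1/34, so u_p = 620/4913 - t^2/34 + 37*t/289.

u = 620/4913 - t**2/34 + 37*t/289 + C1*cos(5*t)*exp(-3*t) + C2*exp(-3*t)*sin(5*t)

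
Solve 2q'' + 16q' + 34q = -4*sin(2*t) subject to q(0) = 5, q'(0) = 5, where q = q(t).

Divide through by 2: q'' + 8q' + 17q = -2*sin(2*t).
Characteristic equation r² + 8r + 17 = 0 has discriminant (8)² - 4·(17) = -4 < 0, so r = -4 ± i.
Hence q_h = C1*cos(t)*exp(-4*t) + C2*exp(-4*t)*sin(t).
Try q_p = A*cos(2*t) + B*sin(2*t). Substituting and equating the coefficients of cos(2t) and sin(2t) gives A = 32/425, B = -26/425, so q_p = -26*sin(2*t)/425 + 32*cos(2*t)/425.
General solution: q = -26*sin(2*t)/425 + 32*cos(2*t)/425 + C1*cos(t)*exp(-4*t) + C2*exp(-4*t)*sin(t).
Apply the initial conditions: q(0) = 32/425 + C1 = 5 and q'(0) = -52/425 + C2 - 4*C1 = 5. Solving gives C1 = 2093/425, C2 = 10549/425.

q = -26*sin(2*t)/425 + 32*cos(2*t)/425 + 2093*cos(t)*exp(-4*t)/425 + 10549*exp(-4*t)*sin(t)/425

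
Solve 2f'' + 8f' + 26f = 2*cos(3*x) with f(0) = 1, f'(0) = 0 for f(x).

Divide through by 2: f'' + 4f' + 13f = cos(3*x).
Characteristic equation r² + 4r + 13 = 0 has discriminant (4)² - 4·(13) = -36 < 0, so r = -2 ± 3i.
Hence f_h = C1*cos(3*x)*exp(-2*x) + C2*exp(-2*x)*sin(3*x).
Try f_p = A*cos(3*x) + B*sin(3*x). Substituting and equating the coefficients of cos(3x) and sin(3x) gives A = 1/40, B = 3/40, so f_p = cos(3*x)/40 + 3*sin(3*x)/40.
General solution: f = cos(3*x)/40 + 3*sin(3*x)/40 + C1*cos(3*x)*exp(-2*x) + C2*exp(-2*x)*sin(3*x).
Apply the initial conditions: f(0) = 1/40 + C1 = 1 and f'(0) = 9/40 - 2*C1 + 3*C2 = 0. Solving gives C1 = 39/40, C2 = 23/40.

f = cos(3*x)/40 + 3*sin(3*x)/40 + 23*exp(-2*x)*sin(3*x)/40 + 39*cos(3*x)*exp(-2*x)/40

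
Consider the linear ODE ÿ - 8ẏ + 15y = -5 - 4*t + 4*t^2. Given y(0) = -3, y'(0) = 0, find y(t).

y = -1213/3375 - 178*exp(3*t)/27 + 4*t**2/15 + 4*t/225 + 494*exp(5*t)/125

Characteristic equation r² - 8r + 15 = 0 factors as (r - 5)(r - 3) = 0, so r = 5, 3.
Hence y_h = C1*exp(5*t) + C2*exp(3*t).
For the particular solution try y_p = A0 + A1*t + A2*t^2. Substituting and matching coefficients of each power of t gives A0 = -1213/3375, A1 = 4/225, A2 = 4/15, so y_p = -1213/3375 + 4*t^2/15 + 4*t/225.
General solution: y = -1213/3375 + 4*t^2/15 + 4*t/225 + C1*exp(5*t) + C2*exp(3*t).
Apply the initial conditions: y(0) = -1213/3375 + C1 + C2 = -3 and y'(0) = 4/225 + 3*C2 + 5*C1 = 0. Solving gives C1 = 494/125, C2 = -178/27.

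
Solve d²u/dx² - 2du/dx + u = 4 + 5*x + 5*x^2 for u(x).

Characteristic equation r² - 2r + 1 = 0 has discriminant (-2)² - 4·(1) = 0, so r = 1 is a repeated root.
Hence u_h = (C1 + C2*x)*exp(x).
For the particular solution try u_p = A0 + A1*x + A2*x^2. Substituting and matching coefficients of each power of x gives A0 = 44, A1 = 25, A2 = 5, so u_p = 44 + 5*x^2 + 25*x.

u = 44 + 5*x**2 + 25*x + C1*exp(x) + C2*x*exp(x)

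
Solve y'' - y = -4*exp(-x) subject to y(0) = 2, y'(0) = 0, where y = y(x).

Characteristic equation r² - 1 = 0 factors as (r - 1)(r + 1) = 0, so r = 1, -1.
Hence y_h = C1*exp(x) + C2*exp(-x).
Since exp(-x) solves the homogeneous equation (r = -1 is a root of multiplicity 1), multiply the trial by x. Try y_p = A*x*exp(-x). Substituting into the equation and dividing by exp(-x) gives A = 2, so y_p = 2*x*exp(-x).
General solution: y = C1*exp(x) + C2*exp(-x) + 2*x*exp(-x).
Apply the initial conditions: y(0) = C1 + C2 = 2 and y'(0) = 2 + C1 - C2 = 0. Solving gives C1 = 0, C2 = 2.

y = 2*exp(-x) + 2*x*exp(-x)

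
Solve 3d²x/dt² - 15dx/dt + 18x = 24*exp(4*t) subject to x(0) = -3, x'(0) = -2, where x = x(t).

Divide through by 3: x'' - 5x' + 6x = 8*exp(4*t).
Characteristic equation r² - 5r + 6 = 0 factors as (r - 3)(r - 2) = 0, so r = 3, 2.
Hence x_h = C1*exp(3*t) + C2*exp(2*t).
Try x_p = A*exp(4*t). Substituting into the equation and dividing by exp(4*t) gives A = 4, so x_p = 4*exp(4*t).
General solution: x = 4*exp(4*t) + C1*exp(3*t) + C2*exp(2*t).
Apply the initial conditions: x(0) = 4 + C1 + C2 = -3 and x'(0) = 16 + 2*C2 + 3*C1 = -2. Solving gives C1 = -4, C2 = -3.

x = -4*exp(3*t) - 3*exp(2*t) + 4*exp(4*t)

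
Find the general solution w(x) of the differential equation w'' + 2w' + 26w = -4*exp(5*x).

Characteristic equation r² + 2r + 26 = 0 has discriminant (2)² - 4·(26) = -100 < 0, so r = -1 ± 5i.
Hence w_h = C1*cos(5*x)*exp(-x) + C2*exp(-x)*sin(5*x).
Try w_p = A*exp(5*x). Substituting into the equation and dividing by exp(5*x) gives A = -4/61, so w_p = -4*exp(5*x)/61.

w = -4*exp(5*x)/61 + C1*cos(5*x)*exp(-x) + C2*exp(-x)*sin(5*x)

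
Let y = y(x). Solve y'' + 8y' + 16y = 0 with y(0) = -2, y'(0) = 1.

Characteristic equation r² + 8r + 16 = 0 has discriminant (8)² - 4·(16) = 0, so r = -4 is a repeated root.
Hence y_h = (C1 + C2*x)*exp(-4*x).
Apply the initial conditions: y(0) = C1 = -2 and y'(0) = C2 - 4*C1 = 1. Solving gives C1 = -2, C2 = -7.

y = -2*exp(-4*x) - 7*x*exp(-4*x)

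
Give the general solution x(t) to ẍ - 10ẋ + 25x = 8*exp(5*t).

Characteristic equation r² - 10r + 25 = 0 has discriminant (-10)² - 4·(25) = 0, so r = 5 is a repeated root.
Hence x_h = (C1 + C2*t)*exp(5*t).
Since exp(5*t) solves the homogeneous equation (r = 5 is a root of multiplicity 2), multiply the trial by t^2. Try x_p = A*t^2*exp(5*t). Substituting into the equation and dividing by exp(5*t) gives A = 4, so x_p = 4*t^2*exp(5*t).

x = C1*exp(5*t) + 4*t**2*exp(5*t) + C2*t*exp(5*t)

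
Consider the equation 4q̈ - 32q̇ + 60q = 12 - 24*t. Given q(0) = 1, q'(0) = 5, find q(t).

q = -1/75 - 2*t/5 - exp(3*t)/6 + 59*exp(5*t)/50

Divide through by 4: q'' - 8q' + 15q = 3 - 6*t.
Characteristic equation r² - 8r + 15 = 0 factors as (r - 3)(r - 5) = 0, so r = 3, 5.
Hence q_h = C1*exp(3*t) + C2*exp(5*t).
For the particular solution try q_p = A0 + A1*t. Substituting and matching coefficients of each power of t gives A0 = -1/75, A1 = -2/5, so q_p = -1/75 - 2*t/5.
General solution: q = -1/75 - 2*t/5 + C1*exp(3*t) + C2*exp(5*t).
Apply the initial conditions: q(0) = -1/75 + C1 + C2 = 1 and q'(0) = -2/5 + 3*C1 + 5*C2 = 5. Solving gives C1 = -1/6, C2 = 59/50.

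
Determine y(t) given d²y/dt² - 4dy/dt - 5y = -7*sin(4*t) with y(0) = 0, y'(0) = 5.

y = -112*cos(4*t)/697 - 19*exp(-t)/34 + 59*exp(5*t)/82 + 147*sin(4*t)/697

Characteristic equation r² - 4r - 5 = 0 factors as (r + 1)(r - 5) = 0, so r = -1, 5.
Hence y_h = C1*exp(-t) + C2*exp(5*t).
Try y_p = A*cos(4*t) + B*sin(4*t). Substituting and equating the coefficients of cos(4t) and sin(4t) gives A = -112/697, B = 147/697, so y_p = -112*cos(4*t)/697 + 147*sin(4*t)/697.
General solution: y = -112*cos(4*t)/697 + 147*sin(4*t)/697 + C1*exp(-t) + C2*exp(5*t).
Apply the initial conditions: y(0) = -112/697 + C1 + C2 = 0 and y'(0) = 588/697 - C1 + 5*C2 = 5. Solving gives C1 = -19/34, C2 = 59/82.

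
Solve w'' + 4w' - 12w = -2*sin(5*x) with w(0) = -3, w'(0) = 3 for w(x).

Characteristic equation r² + 4r - 12 = 0 factors as (r + 6)(r - 2) = 0, so r = -6, 2.
Hence w_h = C1*exp(-6*x) + C2*exp(2*x).
Try w_p = A*cos(5*x) + B*sin(5*x). Substituting and equating the coefficients of cos(5x) and sin(5x) gives A = 40/1769, B = 74/1769, so w_p = 40*cos(5*x)/1769 + 74*sin(5*x)/1769.
General solution: w = 40*cos(5*x)/1769 + 74*sin(5*x)/1769 + C1*exp(-6*x) + C2*exp(2*x).
Apply the initial conditions: w(0) = 40/1769 + C1 + C2 = -3 and w'(0) = 370/1769 - 6*C1 + 2*C2 = 3. Solving gives C1 = -539/488, C2 = -445/232.

w = -539*exp(-6*x)/488 - 445*exp(2*x)/232 + 40*cos(5*x)/1769 + 74*sin(5*x)/1769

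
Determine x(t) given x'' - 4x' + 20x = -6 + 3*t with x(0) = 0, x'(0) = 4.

Characteristic equation r² - 4r + 20 = 0 has discriminant (-4)² - 4·(20) = -64 < 0, so r = 2 ± 4i.
Hence x_h = C1*cos(4*t)*exp(2*t) + C2*exp(2*t)*sin(4*t).
For the particular solution try x_p = A0 + A1*t. Substituting and matching coefficients of each power of t gives A0 = -27/100, A1 = 3/20, so x_p = -27/100 + 3*t/20.
General solution: x = -27/100 + 3*t/20 + C1*cos(4*t)*exp(2*t) + C2*exp(2*t)*sin(4*t).
Apply the initial conditions: x(0) = -27/100 + C1 = 0 and x'(0) = 3/20 + 2*C1 + 4*C2 = 4. Solving gives C1 = 27/100, C2 = 331/400.

x = -27/100 + 3*t/20 + 27*cos(4*t)*exp(2*t)/100 + 331*exp(2*t)*sin(4*t)/400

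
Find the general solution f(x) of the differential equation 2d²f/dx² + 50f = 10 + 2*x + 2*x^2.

f = 123/625 + x/25 + x**2/25 + C1*cos(5*x) + C2*sin(5*x)

Divide through by 2: f'' + 25f = 5 + x + x^2.
Characteristic equation r² + 25 = 0 has discriminant (0)² - 4·(25) = -100 < 0, so r = ± 5i.
Hence f_h = C1*cos(5*x) + C2*sin(5*x).
For the particular solution try f_p = A0 + A1*x + A2*x^2. Substituting and matching coefficients of each power of x gives A0 = 123/625, A1 = 1/25, A2 = 1/25, so f_p = 123/625 + x/25 + x^2/25.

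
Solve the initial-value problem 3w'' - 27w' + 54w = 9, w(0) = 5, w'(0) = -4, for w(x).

Divide through by 3: w'' - 9w' + 18w = 3.
Characteristic equation r² - 9r + 18 = 0 factors as (r - 6)(r - 3) = 0, so r = 6, 3.
Hence w_h = C1*exp(6*x) + C2*exp(3*x).
For the particular solution try w_p = A0. Substituting and matching coefficients of each power of x gives A0 = 1/6, so w_p = 1/6.
General solution: w = 1/6 + C1*exp(6*x) + C2*exp(3*x).
Apply the initial conditions: w(0) = 1/6 + C1 + C2 = 5 and w'(0) = 3*C2 + 6*C1 = -4. Solving gives C1 = -37/6, C2 = 11.

w = 1/6 + 11*exp(3*x) - 37*exp(6*x)/6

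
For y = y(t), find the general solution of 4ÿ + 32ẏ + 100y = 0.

Divide through by 4: y'' + 8y' + 25y = 0.
Characteristic equation r² + 8r + 25 = 0 has discriminant (8)² - 4·(25) = -36 < 0, so r = -4 ± 3i.
Hence y_h = C1*cos(3*t)*exp(-4*t) + C2*exp(-4*t)*sin(3*t).

y = C1*cos(3*t)*exp(-4*t) + C2*exp(-4*t)*sin(3*t)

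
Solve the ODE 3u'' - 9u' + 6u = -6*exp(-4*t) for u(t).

u = -exp(-4*t)/15 + C1*exp(2*t) + C2*exp(t)

Divide through by 3: u'' - 3u' + 2u = -2*exp(-4*t).
Characteristic equation r² - 3r + 2 = 0 factors as (r - 2)(r - 1) = 0, so r = 2, 1.
Hence u_h = C1*exp(2*t) + C2*exp(t).
Try u_p = A*exp(-4*t). Substituting into the equation and dividing by exp(-4*t) gives A = -1/15, so u_p = -exp(-4*t)/15.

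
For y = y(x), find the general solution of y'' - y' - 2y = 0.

Characteristic equation r² - r - 2 = 0 factors as (r + 1)(r - 2) = 0, so r = -1, 2.
Hence y_h = C1*exp(-x) + C2*exp(2*x).

y = C1*exp(-x) + C2*exp(2*x)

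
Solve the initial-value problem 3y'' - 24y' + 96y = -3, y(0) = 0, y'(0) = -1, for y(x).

Divide through by 3: y'' - 8y' + 32y = -1.
Characteristic equation r² - 8r + 32 = 0 has discriminant (-8)² - 4·(32) = -64 < 0, so r = 4 ± 4i.
Hence y_h = C1*cos(4*x)*exp(4*x) + C2*exp(4*x)*sin(4*x).
For the particular solution try y_p = A0. Substituting and matching coefficients of each power of x gives A0 = -1/32, so y_p = -1/32.
General solution: y = -1/32 + C1*cos(4*x)*exp(4*x) + C2*exp(4*x)*sin(4*x).
Apply the initial conditions: y(0) = -1/32 + C1 = 0 and y'(0) = 4*C1 + 4*C2 = -1. Solving gives C1 = 1/32, C2 = -9/32.

y = -1/32 - 9*exp(4*x)*sin(4*x)/32 + cos(4*x)*exp(4*x)/32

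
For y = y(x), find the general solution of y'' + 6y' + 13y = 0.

Characteristic equation r² + 6r + 13 = 0 has discriminant (6)² - 4·(13) = -16 < 0, so r = -3 ± 2i.
Hence y_h = C1*cos(2*x)*exp(-3*x) + C2*exp(-3*x)*sin(2*x).

y = C1*cos(2*x)*exp(-3*x) + C2*exp(-3*x)*sin(2*x)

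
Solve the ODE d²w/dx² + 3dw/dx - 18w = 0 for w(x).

Characteristic equation r² + 3r - 18 = 0 factors as (r + 6)(r - 3) = 0, so r = -6, 3.
Hence w_h = C1*exp(-6*x) + C2*exp(3*x).

w = C1*exp(-6*x) + C2*exp(3*x)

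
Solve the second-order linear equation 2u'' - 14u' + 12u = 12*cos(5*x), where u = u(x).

Divide through by 2: u'' - 7u' + 6u = 6*cos(5*x).
Characteristic equation r² - 7r + 6 = 0 factors as (r - 1)(r - 6) = 0, so r = 1, 6.
Hence u_h = C1*exp(x) + C2*exp(6*x).
Try u_p = A*cos(5*x) + B*sin(5*x). Substituting and equating the coefficients of cos(5x) and sin(5x) gives A = -57/793, B = -105/793, so u_p = -105*sin(5*x)/793 - 57*cos(5*x)/793.

u = -105*sin(5*x)/793 - 57*cos(5*x)/793 + C1*exp(x) + C2*exp(6*x)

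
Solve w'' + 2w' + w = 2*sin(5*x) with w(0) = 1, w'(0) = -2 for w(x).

w = -12*sin(5*x)/169 - 5*cos(5*x)/169 + 174*exp(-x)/169 - 8*x*exp(-x)/13

Characteristic equation r² + 2r + 1 = 0 has discriminant (2)² - 4·(1) = 0, so r = -1 is a repeated root.
Hence w_h = (C1 + C2*x)*exp(-x).
Try w_p = A*cos(5*x) + B*sin(5*x). Substituting and equating the coefficients of cos(5x) and sin(5x) gives A = -5/169, B = -12/169, so w_p = -12*sin(5*x)/169 - 5*cos(5*x)/169.
General solution: w = -12*sin(5*x)/169 - 5*cos(5*x)/169 + C1*exp(-x) + C2*x*exp(-x).
Apply the initial conditions: w(0) = -5/169 + C1 = 1 and w'(0) = -60/169 + C2 - C1 = -2. Solving gives C1 = 174/169, C2 = -8/13.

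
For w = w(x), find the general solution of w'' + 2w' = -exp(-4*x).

w = C2 - exp(-4*x)/8 + C1*exp(-2*x)

Characteristic equation r² + 2r = 0 factors as (r + 2)r = 0, so r = -2, 0.
Hence w_h = C1*exp(-2*x) + C2.
Try w_p = A*exp(-4*x). Substituting into the equation and dividing by exp(-4*x) gives A = -1/8, so w_p = -exp(-4*x)/8.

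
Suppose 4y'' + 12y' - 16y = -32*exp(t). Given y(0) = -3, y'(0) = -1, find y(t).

y = -57*exp(t)/25 - 18*exp(-4*t)/25 - 8*t*exp(t)/5

Divide through by 4: y'' + 3y' - 4y = -8*exp(t).
Characteristic equation r² + 3r - 4 = 0 factors as (r + 4)(r - 1) = 0, so r = -4, 1.
Hence y_h = C1*exp(-4*t) + C2*exp(t).
Since exp(t) solves the homogeneous equation (r = 1 is a root of multiplicity 1), multiply the trial by t. Try y_p = A*t*exp(t). Substituting into the equation and dividing by exp(t) gives A = -8/5, so y_p = -8*t*exp(t)/5.
General solution: y = C1*exp(-4*t) + C2*exp(t) - 8*t*exp(t)/5.
Apply the initial conditions: y(0) = C1 + C2 = -3 and y'(0) = -8/5 + C2 - 4*C1 = -1. Solving gives C1 = -18/25, C2 = -57/25.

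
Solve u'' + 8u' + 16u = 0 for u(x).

Characteristic equation r² + 8r + 16 = 0 has discriminant (8)² - 4·(16) = 0, so r = -4 is a repeated root.
Hence u_h = (C1 + C2*x)*exp(-4*x).

u = C1*exp(-4*x) + C2*x*exp(-4*x)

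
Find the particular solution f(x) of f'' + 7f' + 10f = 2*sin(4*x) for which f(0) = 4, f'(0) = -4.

Characteristic equation r² + 7r + 10 = 0 factors as (r + 5)(r + 2) = 0, so r = -5, -2.
Hence f_h = C1*exp(-5*x) + C2*exp(-2*x).
Try f_p = A*cos(4*x) + B*sin(4*x). Substituting and equating the coefficients of cos(4x) and sin(4x) gives A = -14/205, B = -3/205, so f_p = -14*cos(4*x)/205 - 3*sin(4*x)/205.
General solution: f = -14*cos(4*x)/205 - 3*sin(4*x)/205 + C1*exp(-5*x) + C2*exp(-2*x).
Apply the initial conditions: f(0) = -14/205 + C1 + C2 = 4 and f'(0) = -12/205 - 5*C1 - 2*C2 = -4. Solving gives C1 = -172/123, C2 = 82/15.

f = -172*exp(-5*x)/123 - 14*cos(4*x)/205 - 3*sin(4*x)/205 + 82*exp(-2*x)/15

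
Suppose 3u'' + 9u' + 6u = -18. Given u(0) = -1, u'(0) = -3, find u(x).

u = -3 + exp(-x) + exp(-2*x)

Divide through by 3: u'' + 3u' + 2u = -6.
Characteristic equation r² + 3r + 2 = 0 factors as (r + 2)(r + 1) = 0, so r = -2, -1.
Hence u_h = C1*exp(-2*x) + C2*exp(-x).
For the particular solution try u_p = A0. Substituting and matching coefficients of each power of x gives A0 = -3, so u_p = -3.
General solution: u = -3 + C1*exp(-2*x) + C2*exp(-x).
Apply the initial conditions: u(0) = -3 + C1 + C2 = -1 and u'(0) = -C2 - 2*C1 = -3. Solving gives C1 = 1, C2 = 1.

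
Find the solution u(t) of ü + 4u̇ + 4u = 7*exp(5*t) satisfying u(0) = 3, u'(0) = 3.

Characteristic equation r² + 4r + 4 = 0 has discriminant (4)² - 4·(4) = 0, so r = -2 is a repeated root.
Hence u_h = (C1 + C2*t)*exp(-2*t).
Try u_p = A*exp(5*t). Substituting into the equation and dividing by exp(5*t) gives A = 1/7, so u_p = exp(5*t)/7.
General solution: u = exp(5*t)/7 + C1*exp(-2*t) + C2*t*exp(-2*t).
Apply the initial conditions: u(0) = 1/7 + C1 = 3 and u'(0) = 5/7 + C2 - 2*C1 = 3. Solving gives C1 = 20/7, C2 = 8.

u = exp(5*t)/7 + 20*exp(-2*t)/7 + 8*t*exp(-2*t)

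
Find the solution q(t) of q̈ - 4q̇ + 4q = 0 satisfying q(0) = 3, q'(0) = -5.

q = 3*exp(2*t) - 11*t*exp(2*t)

Characteristic equation r² - 4r + 4 = 0 has discriminant (-4)² - 4·(4) = 0, so r = 2 is a repeated root.
Hence q_h = (C1 + C2*t)*exp(2*t).
Apply the initial conditions: q(0) = C1 = 3 and q'(0) = C2 + 2*C1 = -5. Solving gives C1 = 3, C2 = -11.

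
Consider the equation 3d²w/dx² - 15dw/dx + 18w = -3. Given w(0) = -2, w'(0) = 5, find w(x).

w = -1/6 - 21*exp(2*x)/2 + 26*exp(3*x)/3

Divide through by 3: w'' - 5w' + 6w = -1.
Characteristic equation r² - 5r + 6 = 0 factors as (r - 3)(r - 2) = 0, so r = 3, 2.
Hence w_h = C1*exp(3*x) + C2*exp(2*x).
For the particular solution try w_p = A0. Substituting and matching coefficients of each power of x gives A0 = -1/6, so w_p = -1/6.
General solution: w = -1/6 + C1*exp(3*x) + C2*exp(2*x).
Apply the initial conditions: w(0) = -1/6 + C1 + C2 = -2 and w'(0) = 2*C2 + 3*C1 = 5. Solving gives C1 = 26/3, C2 = -21/2.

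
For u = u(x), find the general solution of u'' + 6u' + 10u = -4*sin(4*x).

Characteristic equation r² + 6r + 10 = 0 has discriminant (6)² - 4·(10) = -4 < 0, so r = -3 ± i.
Hence u_h = C1*cos(x)*exp(-3*x) + C2*exp(-3*x)*sin(x).
Try u_p = A*cos(4*x) + B*sin(4*x). Substituting and equating the coefficients of cos(4x) and sin(4x) gives A = 8/51, B = 2/51, so u_p = 2*sin(4*x)/51 + 8*cos(4*x)/51.

u = 2*sin(4*x)/51 + 8*cos(4*x)/51 + C1*cos(x)*exp(-3*x) + C2*exp(-3*x)*sin(x)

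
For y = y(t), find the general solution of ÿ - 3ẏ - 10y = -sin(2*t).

y = -3*cos(2*t)/116 + 7*sin(2*t)/116 + C1*exp(5*t) + C2*exp(-2*t)

Characteristic equation r² - 3r - 10 = 0 factors as (r - 5)(r + 2) = 0, so r = 5, -2.
Hence y_h = C1*exp(5*t) + C2*exp(-2*t).
Try y_p = A*cos(2*t) + B*sin(2*t). Substituting and equating the coefficients of cos(2t) and sin(2t) gives A = -3/116, B = 7/116, so y_p = -3*cos(2*t)/116 + 7*sin(2*t)/116.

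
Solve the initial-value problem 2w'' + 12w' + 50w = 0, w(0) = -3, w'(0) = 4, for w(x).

Divide through by 2: w'' + 6w' + 25w = 0.
Characteristic equation r² + 6r + 25 = 0 has discriminant (6)² - 4·(25) = -64 < 0, so r = -3 ± 4i.
Hence w_h = C1*cos(4*x)*exp(-3*x) + C2*exp(-3*x)*sin(4*x).
Apply the initial conditions: w(0) = C1 = -3 and w'(0) = -3*C1 + 4*C2 = 4. Solving gives C1 = -3, C2 = -5/4.

w = -3*cos(4*x)*exp(-3*x) - 5*exp(-3*x)*sin(4*x)/4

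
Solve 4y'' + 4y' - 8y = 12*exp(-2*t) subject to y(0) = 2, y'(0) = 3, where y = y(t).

Divide through by 4: y'' + y' - 2y = 3*exp(-2*t).
Characteristic equation r² + r - 2 = 0 factors as (r + 2)(r - 1) = 0, so r = -2, 1.
Hence y_h = C1*exp(-2*t) + C2*exp(t).
Since exp(-2*t) solves the homogeneous equation (r = -2 is a root of multiplicity 1), multiply the trial by t. Try y_p = A*t*exp(-2*t). Substituting into the equation and dividing by exp(-2*t) gives A = -1, so y_p = -t*exp(-2*t).
General solution: y = C1*exp(-2*t) + C2*exp(t) - t*exp(-2*t).
Apply the initial conditions: y(0) = C1 + C2 = 2 and y'(0) = -1 + C2 - 2*C1 = 3. Solving gives C1 = -2/3, C2 = 8/3.

y = -2*exp(-2*t)/3 + 8*exp(t)/3 - t*exp(-2*t)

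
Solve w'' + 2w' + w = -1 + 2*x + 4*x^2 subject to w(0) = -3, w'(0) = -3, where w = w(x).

w = 19 - 22*exp(-x) - 14*x + 4*x**2 - 11*x*exp(-x)

Characteristic equation r² + 2r + 1 = 0 has discriminant (2)² - 4·(1) = 0, so r = -1 is a repeated root.
Hence w_h = (C1 + C2*x)*exp(-x).
For the particular solution try w_p = A0 + A1*x + A2*x^2. Substituting and matching coefficients of each power of x gives A0 = 19, A1 = -14, A2 = 4, so w_p = 19 - 14*x + 4*x^2.
General solution: w = 19 - 14*x + 4*x^2 + C1*exp(-x) + C2*x*exp(-x).
Apply the initial conditions: w(0) = 19 + C1 = -3 and w'(0) = -14 + C2 - C1 = -3. Solving gives C1 = -22, C2 = -11.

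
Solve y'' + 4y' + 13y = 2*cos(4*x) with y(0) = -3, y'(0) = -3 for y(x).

Characteristic equation r² + 4r + 13 = 0 has discriminant (4)² - 4·(13) = -36 < 0, so r = -2 ± 3i.
Hence y_h = C1*cos(3*x)*exp(-2*x) + C2*exp(-2*x)*sin(3*x).
Try y_p = A*cos(4*x) + B*sin(4*x). Substituting and equating the coefficients of cos(4x) and sin(4x) gives A = -6/265, B = 32/265, so y_p = -6*cos(4*x)/265 + 32*sin(4*x)/265.
General solution: y = -6*cos(4*x)/265 + 32*sin(4*x)/265 + C1*cos(3*x)*exp(-2*x) + C2*exp(-2*x)*sin(3*x).
Apply the initial conditions: y(0) = -6/265 + C1 = -3 and y'(0) = 128/265 - 2*C1 + 3*C2 = -3. Solving gives C1 = -789/265, C2 = -2501/795.

y = -6*cos(4*x)/265 + 32*sin(4*x)/265 - 2501*exp(-2*x)*sin(3*x)/795 - 789*cos(3*x)*exp(-2*x)/265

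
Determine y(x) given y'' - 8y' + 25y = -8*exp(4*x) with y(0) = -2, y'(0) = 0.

Characteristic equation r² - 8r + 25 = 0 has discriminant (-8)² - 4·(25) = -36 < 0, so r = 4 ± 3i.
Hence y_h = C1*cos(3*x)*exp(4*x) + C2*exp(4*x)*sin(3*x).
Try y_p = A*exp(4*x). Substituting into the equation and dividing by exp(4*x) gives A = -8/9, so y_p = -8*exp(4*x)/9.
General solution: y = -8*exp(4*x)/9 + C1*cos(3*x)*exp(4*x) + C2*exp(4*x)*sin(3*x).
Apply the initial conditions: y(0) = -8/9 + C1 = -2 and y'(0) = -32/9 + 3*C2 + 4*C1 = 0. Solving gives C1 = -10/9, C2 = 8/3.

y = -8*exp(4*x)/9 - 10*cos(3*x)*exp(4*x)/9 + 8*exp(4*x)*sin(3*x)/3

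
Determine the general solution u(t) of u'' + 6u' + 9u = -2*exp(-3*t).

u = C1*exp(-3*t) - t**2*exp(-3*t) + C2*t*exp(-3*t)

Characteristic equation r² + 6r + 9 = 0 has discriminant (6)² - 4·(9) = 0, so r = -3 is a repeated root.
Hence u_h = (C1 + C2*t)*exp(-3*t).
Since exp(-3*t) solves the homogeneous equation (r = -3 is a root of multiplicity 2), multiply the trial by t^2. Try u_p = A*t^2*exp(-3*t). Substituting into the equation and dividing by exp(-3*t) gives A = -1, so u_p = -t^2*exp(-3*t).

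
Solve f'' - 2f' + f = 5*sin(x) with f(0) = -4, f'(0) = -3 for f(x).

f = -13*exp(x)/2 + 5*cos(x)/2 + 7*x*exp(x)/2

Characteristic equation r² - 2r + 1 = 0 has discriminant (-2)² - 4·(1) = 0, so r = 1 is a repeated root.
Hence f_h = (C1 + C2*x)*exp(x).
Try f_p = A*cos(x) + B*sin(x). Substituting and equating the coefficients of cos(x) and sin(x) gives A = 5/2, B = 0, so f_p = 5*cos(x)/2.
General solution: f = 5*cos(x)/2 + C1*exp(x) + C2*x*exp(x).
Apply the initial conditions: f(0) = 5/2 + C1 = -4 and f'(0) = C1 + C2 = -3. Solving gives C1 = -13/2, C2 = 7/2.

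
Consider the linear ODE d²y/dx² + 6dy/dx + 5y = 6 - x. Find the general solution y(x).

y = 36/25 - x/5 + C1*exp(-x) + C2*exp(-5*x)

Characteristic equation r² + 6r + 5 = 0 factors as (r + 1)(r + 5) = 0, so r = -1, -5.
Hence y_h = C1*exp(-x) + C2*exp(-5*x).
For the particular solution try y_p = A0 + A1*x. Substituting and matching coefficients of each power of x gives A0 = 36/25, A1 = -1/5, so y_p = 36/25 - x/5.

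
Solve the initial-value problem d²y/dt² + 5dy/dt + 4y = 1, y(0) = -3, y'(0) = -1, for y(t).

Characteristic equation r² + 5r + 4 = 0 factors as (r + 1)(r + 4) = 0, so r = -1, -4.
Hence y_h = C1*exp(-t) + C2*exp(-4*t).
For the particular solution try y_p = A0. Substituting and matching coefficients of each power of t gives A0 = 1/4, so y_p = 1/4.
General solution: y = 1/4 + C1*exp(-t) + C2*exp(-4*t).
Apply the initial conditions: y(0) = 1/4 + C1 + C2 = -3 and y'(0) = -C1 - 4*C2 = -1. Solving gives C1 = -14/3, C2 = 17/12.

y = 1/4 - 14*exp(-t)/3 + 17*exp(-4*t)/12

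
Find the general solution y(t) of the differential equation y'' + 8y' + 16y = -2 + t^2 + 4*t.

Characteristic equation r² + 8r + 16 = 0 has discriminant (8)² - 4·(16) = 0, so r = -4 is a repeated root.
Hence y_h = (C1 + C2*t)*exp(-4*t).
For the particular solution try y_p = A0 + A1*t + A2*t^2. Substituting and matching coefficients of each power of t gives A0 = -29/128, A1 = 3/16, A2 = 1/16, so y_p = -29/128 + t^2/16 + 3*t/16.

y = -29/128 + t**2/16 + 3*t/16 + C1*exp(-4*t) + C2*t*exp(-4*t)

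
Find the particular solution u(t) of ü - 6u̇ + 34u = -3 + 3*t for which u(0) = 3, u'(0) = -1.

Characteristic equation r² - 6r + 34 = 0 has discriminant (-6)² - 4·(34) = -100 < 0, so r = 3 ± 5i.
Hence u_h = C1*cos(5*t)*exp(3*t) + C2*exp(3*t)*sin(5*t).
For the particular solution try u_p = A0 + A1*t. Substituting and matching coefficients of each power of t gives A0 = -21/289, A1 = 3/34, so u_p = -21/289 + 3*t/34.
General solution: u = -21/289 + 3*t/34 + C1*cos(5*t)*exp(3*t) + C2*exp(3*t)*sin(5*t).
Apply the initial conditions: u(0) = -21/289 + C1 = 3 and u'(0) = 3/34 + 3*C1 + 5*C2 = -1. Solving gives C1 = 888/289, C2 = -5957/2890.

u = -21/289 + 3*t/34 - 5957*exp(3*t)*sin(5*t)/2890 + 888*cos(5*t)*exp(3*t)/289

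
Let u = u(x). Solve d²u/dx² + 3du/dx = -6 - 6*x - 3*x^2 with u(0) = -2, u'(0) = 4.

Characteristic equation r² + 3r = 0 factors as (r + 3)r = 0, so r = -3, 0.
Hence u_h = C1*exp(-3*x) + C2.
Since 0 is a characteristic root (multiplicity 1), multiply the polynomial trial by x: try u_p = x*(A0 + A1*x + A2*x^2). Substituting and matching coefficients of each power of x gives A0 = -14/9, A1 = -2/3, A2 = -1/3, so u_p = -14*x/9 - 2*x^2/3 - x^3/3.
General solution: u = C2 - 14*x/9 - 2*x^2/3 - x^3/3 + C1*exp(-3*x).
Apply the initial conditions: u(0) = C1 + C2 = -2 and u'(0) = -14/9 - 3*C1 = 4. Solving gives C1 = -50/27, C2 = -4/27.

u = -4/27 - 50*exp(-3*x)/27 - 14*x/9 - 2*x**2/3 - x**3/3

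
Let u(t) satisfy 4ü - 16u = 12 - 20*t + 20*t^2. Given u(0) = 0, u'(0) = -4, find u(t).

u = -11/8 + 2*exp(-2*t) - 5*t**2/4 - 5*exp(2*t)/8 + 5*t/4

Divide through by 4: u'' - 4u = 3 - 5*t + 5*t^2.
Characteristic equation r² - 4 = 0 factors as (r + 2)(r - 2) = 0, so r = -2, 2.
Hence u_h = C1*exp(-2*t) + C2*exp(2*t).
For the particular solution try u_p = A0 + A1*t + A2*t^2. Substituting and matching coefficients of each power of t gives A0 = -11/8, A1 = 5/4, A2 = -5/4, so u_p = -11/8 - 5*t^2/4 + 5*t/4.
General solution: u = -11/8 - 5*t^2/4 + 5*t/4 + C1*exp(-2*t) + C2*exp(2*t).
Apply the initial conditions: u(0) = -11/8 + C1 + C2 = 0 and u'(0) = 5/4 - 2*C1 + 2*C2 = -4. Solving gives C1 = 2, C2 = -5/8.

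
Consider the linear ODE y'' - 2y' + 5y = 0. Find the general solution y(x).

y = C1*cos(2*x)*exp(x) + C2*exp(x)*sin(2*x)

Characteristic equation r² - 2r + 5 = 0 has discriminant (-2)² - 4·(5) = -16 < 0, so r = 1 ± 2i.
Hence y_h = C1*cos(2*x)*exp(x) + C2*exp(x)*sin(2*x).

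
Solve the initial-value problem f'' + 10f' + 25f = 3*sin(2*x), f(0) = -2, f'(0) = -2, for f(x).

Characteristic equation r² + 10r + 25 = 0 has discriminant (10)² - 4·(25) = 0, so r = -5 is a repeated root.
Hence f_h = (C1 + C2*x)*exp(-5*x).
Try f_p = A*cos(2*x) + B*sin(2*x). Substituting and equating the coefficients of cos(2x) and sin(2x) gives A = -60/841, B = 63/841, so f_p = -60*cos(2*x)/841 + 63*sin(2*x)/841.
General solution: f = -60*cos(2*x)/841 + 63*sin(2*x)/841 + C1*exp(-5*x) + C2*x*exp(-5*x).
Apply the initial conditions: f(0) = -60/841 + C1 = -2 and f'(0) = 126/841 + C2 - 5*C1 = -2. Solving gives C1 = -1622/841, C2 = -342/29.

f = -1622*exp(-5*x)/841 - 60*cos(2*x)/841 + 63*sin(2*x)/841 - 342*x*exp(-5*x)/29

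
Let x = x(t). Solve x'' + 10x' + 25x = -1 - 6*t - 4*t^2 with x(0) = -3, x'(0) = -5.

Characteristic equation r² + 10r + 25 = 0 has discriminant (10)² - 4·(25) = 0, so r = -5 is a repeated root.
Hence x_h = (C1 + C2*t)*exp(-5*t).
For the particular solution try x_p = A0 + A1*t + A2*t^2. Substituting and matching coefficients of each power of t gives A0 = 11/625, A1 = -14/125, A2 = -4/25, so x_p = 11/625 - 14*t/125 - 4*t^2/25.
General solution: x = 11/625 - 14*t/125 - 4*t^2/25 + C1*exp(-5*t) + C2*t*exp(-5*t).
Apply the initial conditions: x(0) = 11/625 + C1 = -3 and x'(0) = -14/125 + C2 - 5*C1 = -5. Solving gives C1 = -1886/625, C2 = -2497/125.

x = 11/625 - 1886*exp(-5*t)/625 - 14*t/125 - 4*t**2/25 - 2497*t*exp(-5*t)/125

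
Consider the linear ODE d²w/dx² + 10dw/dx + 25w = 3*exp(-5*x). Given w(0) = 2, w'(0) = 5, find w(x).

w = 2*exp(-5*x) + 15*x*exp(-5*x) + 3*x**2*exp(-5*x)/2

Characteristic equation r² + 10r + 25 = 0 has discriminant (10)² - 4·(25) = 0, so r = -5 is a repeated root.
Hence w_h = (C1 + C2*x)*exp(-5*x).
Since exp(-5*x) solves the homogeneous equation (r = -5 is a root of multiplicity 2), multiply the trial by x^2. Try w_p = A*x^2*exp(-5*x). Substituting into the equation and dividing by exp(-5*x) gives A = 3/2, so w_p = 3*x^2*exp(-5*x)/2.
General solution: w = C1*exp(-5*x) + 3*x^2*exp(-5*x)/2 + C2*x*exp(-5*x).
Apply the initial conditions: w(0) = C1 = 2 and w'(0) = C2 - 5*C1 = 5. Solving gives C1 = 2, C2 = 15.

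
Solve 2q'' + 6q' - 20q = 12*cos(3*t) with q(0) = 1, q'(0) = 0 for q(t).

Divide through by 2: q'' + 3q' - 10q = 6*cos(3*t).
Characteristic equation r² + 3r - 10 = 0 factors as (r - 2)(r + 5) = 0, so r = 2, -5.
Hence q_h = C1*exp(2*t) + C2*exp(-5*t).
Try q_p = A*cos(3*t) + B*sin(3*t). Substituting and equating the coefficients of cos(3t) and sin(3t) gives A = -57/221, B = 27/221, so q_p = -57*cos(3*t)/221 + 27*sin(3*t)/221.
General solution: q = -57*cos(3*t)/221 + 27*sin(3*t)/221 + C1*exp(2*t) + C2*exp(-5*t).
Apply the initial conditions: q(0) = -57/221 + C1 + C2 = 1 and q'(0) = 81/221 - 5*C2 + 2*C1 = 0. Solving gives C1 = 11/13, C2 = 7/17.

q = -57*cos(3*t)/221 + 7*exp(-5*t)/17 + 11*exp(2*t)/13 + 27*sin(3*t)/221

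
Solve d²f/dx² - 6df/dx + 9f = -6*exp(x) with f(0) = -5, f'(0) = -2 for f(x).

f = -7*exp(3*x)/2 - 3*exp(x)/2 + 10*x*exp(3*x)

Characteristic equation r² - 6r + 9 = 0 has discriminant (-6)² - 4·(9) = 0, so r = 3 is a repeated root.
Hence f_h = (C1 + C2*x)*exp(3*x).
Try f_p = A*exp(x). Substituting into the equation and dividing by exp(x) gives A = -3/2, so f_p = -3*exp(x)/2.
General solution: f = -3*exp(x)/2 + C1*exp(3*x) + C2*x*exp(3*x).
Apply the initial conditions: f(0) = -3/2 + C1 = -5 and f'(0) = -3/2 + C2 + 3*C1 = -2. Solving gives C1 = -7/2, C2 = 10.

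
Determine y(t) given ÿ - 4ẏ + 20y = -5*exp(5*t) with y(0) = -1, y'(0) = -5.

y = -exp(5*t)/5 - 4*cos(4*t)*exp(2*t)/5 - 3*exp(2*t)*sin(4*t)/5

Characteristic equation r² - 4r + 20 = 0 has discriminant (-4)² - 4·(20) = -64 < 0, so r = 2 ± 4i.
Hence y_h = C1*cos(4*t)*exp(2*t) + C2*exp(2*t)*sin(4*t).
Try y_p = A*exp(5*t). Substituting into the equation and dividing by exp(5*t) gives A = -1/5, so y_p = -exp(5*t)/5.
General solution: y = -exp(5*t)/5 + C1*cos(4*t)*exp(2*t) + C2*exp(2*t)*sin(4*t).
Apply the initial conditions: y(0) = -1/5 + C1 = -1 and y'(0) = -1 + 2*C1 + 4*C2 = -5. Solving gives C1 = -4/5, C2 = -3/5.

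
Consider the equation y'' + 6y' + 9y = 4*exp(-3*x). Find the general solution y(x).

y = C1*exp(-3*x) + 2*x**2*exp(-3*x) + C2*x*exp(-3*x)

Characteristic equation r² + 6r + 9 = 0 has discriminant (6)² - 4·(9) = 0, so r = -3 is a repeated root.
Hence y_h = (C1 + C2*x)*exp(-3*x).
Since exp(-3*x) solves the homogeneous equation (r = -3 is a root of multiplicity 2), multiply the trial by x^2. Try y_p = A*x^2*exp(-3*x). Substituting into the equation and dividing by exp(-3*x) gives A = 2, so y_p = 2*x^2*exp(-3*x).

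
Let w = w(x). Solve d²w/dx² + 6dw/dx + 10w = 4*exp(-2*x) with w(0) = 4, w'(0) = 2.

w = 2*exp(-2*x) + 2*cos(x)*exp(-3*x) + 12*exp(-3*x)*sin(x)

Characteristic equation r² + 6r + 10 = 0 has discriminant (6)² - 4·(10) = -4 < 0, so r = -3 ± i.
Hence w_h = C1*cos(x)*exp(-3*x) + C2*exp(-3*x)*sin(x).
Try w_p = A*exp(-2*x). Substituting into the equation and dividing by exp(-2*x) gives A = 2, so w_p = 2*exp(-2*x).
General solution: w = 2*exp(-2*x) + C1*cos(x)*exp(-3*x) + C2*exp(-3*x)*sin(x).
Apply the initial conditions: w(0) = 2 + C1 = 4 and w'(0) = -4 + C2 - 3*C1 = 2. Solving gives C1 = 2, C2 = 12.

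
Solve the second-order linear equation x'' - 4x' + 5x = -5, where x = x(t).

Characteristic equation r² - 4r + 5 = 0 has discriminant (-4)² - 4·(5) = -4 < 0, so r = 2 ± i.
Hence x_h = C1*cos(t)*exp(2*t) + C2*exp(2*t)*sin(t).
For the particular solution try x_p = A0. Substituting and matching coefficients of each power of t gives A0 = -1, so x_p = -1.

x = -1 + C1*cos(t)*exp(2*t) + C2*exp(2*t)*sin(t)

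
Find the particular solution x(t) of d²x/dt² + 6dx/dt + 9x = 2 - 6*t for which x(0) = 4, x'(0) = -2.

x = 2/3 - 2*t/3 + 10*exp(-3*t)/3 + 26*t*exp(-3*t)/3

Characteristic equation r² + 6r + 9 = 0 has discriminant (6)² - 4·(9) = 0, so r = -3 is a repeated root.
Hence x_h = (C1 + C2*t)*exp(-3*t).
For the particular solution try x_p = A0 + A1*t. Substituting and matching coefficients of each power of t gives A0 = 2/3, A1 = -2/3, so x_p = 2/3 - 2*t/3.
General solution: x = 2/3 - 2*t/3 + C1*exp(-3*t) + C2*t*exp(-3*t).
Apply the initial conditions: x(0) = 2/3 + C1 = 4 and x'(0) = -2/3 + C2 - 3*C1 = -2. Solving gives C1 = 10/3, C2 = 26/3.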